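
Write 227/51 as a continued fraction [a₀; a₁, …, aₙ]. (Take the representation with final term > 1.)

227 = 4*51 + 23
51 = 2*23 + 5
23 = 4*5 + 3
5 = 1*3 + 2
3 = 1*2 + 1
2 = 2*1 + 0  (stop)
So 227/51 = [4; 2, 4, 1, 1, 2].

[4; 2, 4, 1, 1, 2]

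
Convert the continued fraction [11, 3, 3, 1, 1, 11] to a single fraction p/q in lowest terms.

3007/266

Using pₖ = aₖpₖ₋₁ + pₖ₋₂ and qₖ = aₖqₖ₋₁ + qₖ₋₂:
  k=0: a=11, p=11, q=1
  k=1: a=3, p=34, q=3
  k=2: a=3, p=113, q=10
  k=3: a=1, p=147, q=13
  k=4: a=1, p=260, q=23
  k=5: a=11, p=3007, q=266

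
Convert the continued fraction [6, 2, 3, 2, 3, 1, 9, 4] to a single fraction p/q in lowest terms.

Using pₖ = aₖpₖ₋₁ + pₖ₋₂ and qₖ = aₖqₖ₋₁ + qₖ₋₂:
  k=0: a=6, p=6, q=1
  k=1: a=2, p=13, q=2
  k=2: a=3, p=45, q=7
  k=3: a=2, p=103, q=16
  k=4: a=3, p=354, q=55
  k=5: a=1, p=457, q=71
  k=6: a=9, p=4467, q=694
  k=7: a=4, p=18325, q=2847

18325/2847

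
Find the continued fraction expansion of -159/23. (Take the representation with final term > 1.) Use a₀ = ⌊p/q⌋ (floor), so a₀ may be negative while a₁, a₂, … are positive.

[-7; 11, 2]

-159 = -7·23 + 2
23 = 11·2 + 1
2 = 2·1 + 0  (stop)
So -159/23 = [-7; 11, 2].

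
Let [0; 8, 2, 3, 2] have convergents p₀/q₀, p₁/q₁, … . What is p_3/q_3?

Using pₖ = aₖpₖ₋₁ + pₖ₋₂, qₖ = aₖqₖ₋₁ + qₖ₋₂ (with p₋₁=1, p₋₂=0, q₋₁=0, q₋₂=1):
  k=0: a=0, p=0, q=1
  k=1: a=8, p=1, q=8
  k=2: a=2, p=2, q=17
  k=3: a=3, p=7, q=59

7/59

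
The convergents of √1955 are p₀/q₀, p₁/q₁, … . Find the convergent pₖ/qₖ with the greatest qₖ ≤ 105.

2874/65

√1955 = [44; 4, 1, 1, 1, 4, 88, …] (period length 6).
Convergents:
  p_0/q_0 = 44/1
  p_1/q_1 = 177/4
  p_2/q_2 = 221/5
  p_3/q_3 = 398/9
  p_4/q_4 = 619/14
  p_5/q_5 = 2874/65
  p_6/q_6 = 253531/5734
q_5 = 65 ≤ 105 < 5734 = q_6, so the answer is 2874/65.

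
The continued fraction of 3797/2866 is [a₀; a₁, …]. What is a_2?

12

3797 = 1·2866 + 931   →  a_0 = 1
2866 = 3·931 + 73   →  a_1 = 3
931 = 12·73 + 55   →  a_2 = 12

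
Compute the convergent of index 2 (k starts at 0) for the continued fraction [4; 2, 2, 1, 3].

Using pₖ = aₖpₖ₋₁ + pₖ₋₂, qₖ = aₖqₖ₋₁ + qₖ₋₂ (with p₋₁=1, p₋₂=0, q₋₁=0, q₋₂=1):
  k=0: a=4, p=4, q=1
  k=1: a=2, p=9, q=2
  k=2: a=2, p=22, q=5

22/5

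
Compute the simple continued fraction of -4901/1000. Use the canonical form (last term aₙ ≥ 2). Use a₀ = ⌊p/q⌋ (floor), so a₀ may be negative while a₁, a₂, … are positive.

-4901 = -5×1000 + 99
1000 = 10×99 + 10
99 = 9×10 + 9
10 = 1×9 + 1
9 = 9×1 + 0  (stop)
So -4901/1000 = [-5; 10, 9, 1, 9].

[-5; 10, 9, 1, 9]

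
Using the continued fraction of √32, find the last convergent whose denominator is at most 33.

√32 = [5; 1, 1, 1, 10, …] (period length 4).
Convergents:
  p_0/q_0 = 5/1
  p_1/q_1 = 6/1
  p_2/q_2 = 11/2
  p_3/q_3 = 17/3
  p_4/q_4 = 181/32
  p_5/q_5 = 198/35
q_4 = 32 ≤ 33 < 35 = q_5, so the answer is 181/32.

181/32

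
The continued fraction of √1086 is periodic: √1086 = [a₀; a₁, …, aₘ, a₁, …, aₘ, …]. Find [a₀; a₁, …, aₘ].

a₀ = ⌊√1086⌋ = 32.
With m₀=0, d₀=1 and mₖ₊₁ = dₖaₖ − mₖ, dₖ₊₁ = (n − mₖ₊₁²)/dₖ, aₖ₊₁ = ⌊(a₀+mₖ₊₁)/dₖ₊₁⌋:
  k=1: m=32, d=62, a=1
  k=2: m=30, d=3, a=20
  k=3: m=30, d=62, a=1
  k=4: m=32, d=1, a=64
d=1 and a=2a₀=64 at k=4, so the next step gives (m, d) = (32, 62) again — its k=1 value — and the period has length 4.

[32; 1, 20, 1, 64]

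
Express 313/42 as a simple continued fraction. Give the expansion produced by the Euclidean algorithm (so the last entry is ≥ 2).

[7; 2, 4, 1, 3]

313 = 7×42 + 19
42 = 2×19 + 4
19 = 4×4 + 3
4 = 1×3 + 1
3 = 3×1 + 0  (stop)
So 313/42 = [7; 2, 4, 1, 3].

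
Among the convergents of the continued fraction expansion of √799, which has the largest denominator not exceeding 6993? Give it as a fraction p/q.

95852/3391

√799 = [28; 3, 1, 3, 56, …] (period length 4).
Convergents:
  p_0/q_0 = 28/1
  p_1/q_1 = 85/3
  p_2/q_2 = 113/4
  p_3/q_3 = 424/15
  p_4/q_4 = 23857/844
  p_5/q_5 = 71995/2547
  p_6/q_6 = 95852/3391
  p_7/q_7 = 359551/12720
q_6 = 3391 ≤ 6993 < 12720 = q_7, so the answer is 95852/3391.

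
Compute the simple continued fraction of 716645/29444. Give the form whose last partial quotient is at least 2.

[24; 2, 1, 18, 10, 17, 3]

716645 = 24×29444 + 9989
29444 = 2×9989 + 9466
9989 = 1×9466 + 523
9466 = 18×523 + 52
523 = 10×52 + 3
52 = 17×3 + 1
3 = 3×1 + 0  (stop)
So 716645/29444 = [24; 2, 1, 18, 10, 17, 3].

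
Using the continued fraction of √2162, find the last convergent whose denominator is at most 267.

√2162 = [46; 2, 92, …] (period length 2).
Convergents:
  p_0/q_0 = 46/1
  p_1/q_1 = 93/2
  p_2/q_2 = 8602/185
  p_3/q_3 = 17297/372
q_2 = 185 ≤ 267 < 372 = q_3, so the answer is 8602/185.

8602/185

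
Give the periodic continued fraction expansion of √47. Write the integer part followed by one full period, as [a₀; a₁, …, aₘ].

[6; 1, 5, 1, 12]

a₀ = ⌊√47⌋ = 6.
With m₀=0, d₀=1 and mₖ₊₁ = dₖaₖ − mₖ, dₖ₊₁ = (n − mₖ₊₁²)/dₖ, aₖ₊₁ = ⌊(a₀+mₖ₊₁)/dₖ₊₁⌋:
  k=1: m=6, d=11, a=1
  k=2: m=5, d=2, a=5
  k=3: m=5, d=11, a=1
  k=4: m=6, d=1, a=12
d=1 and a=2a₀=12 at k=4, so the next step gives (m, d) = (6, 11) again — its k=1 value — and the period has length 4.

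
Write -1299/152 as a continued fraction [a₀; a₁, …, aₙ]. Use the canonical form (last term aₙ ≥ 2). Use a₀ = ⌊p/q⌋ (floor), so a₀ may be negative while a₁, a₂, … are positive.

[-9; 2, 4, 1, 13]

-1299 = -9*152 + 69
152 = 2*69 + 14
69 = 4*14 + 13
14 = 1*13 + 1
13 = 13*1 + 0  (stop)
So -1299/152 = [-9; 2, 4, 1, 13].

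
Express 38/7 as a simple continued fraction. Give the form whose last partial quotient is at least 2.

[5; 2, 3]

38 = 5×7 + 3
7 = 2×3 + 1
3 = 3×1 + 0  (stop)
So 38/7 = [5; 2, 3].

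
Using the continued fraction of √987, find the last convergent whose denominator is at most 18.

√987 = [31; 2, 2, 2, 62, …] (period length 4).
Convergents:
  p_0/q_0 = 31/1
  p_1/q_1 = 63/2
  p_2/q_2 = 157/5
  p_3/q_3 = 377/12
  p_4/q_4 = 23531/749
q_3 = 12 ≤ 18 < 749 = q_4, so the answer is 377/12.

377/12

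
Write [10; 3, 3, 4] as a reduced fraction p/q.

Fold from the inside: start with 4/1.
  3 + 1/4 = 13/4
  3 + 4/13 = 43/13
  10 + 13/43 = 443/43

443/43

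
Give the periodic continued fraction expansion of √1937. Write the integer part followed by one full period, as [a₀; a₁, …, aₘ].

a₀ = ⌊√1937⌋ = 44.
With m₀=0, d₀=1 and mₖ₊₁ = dₖaₖ − mₖ, dₖ₊₁ = (n − mₖ₊₁²)/dₖ, aₖ₊₁ = ⌊(a₀+mₖ₊₁)/dₖ₊₁⌋:
  k=1: m=44, d=1, a=88
d=1 and a=2a₀=88 at k=1, so the next step gives (m, d) = (44, 1) again — its k=1 value — and the period has length 1.

[44; 88]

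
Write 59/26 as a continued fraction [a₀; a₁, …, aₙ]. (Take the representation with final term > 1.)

[2; 3, 1, 2, 2]

59 = 2×26 + 7
26 = 3×7 + 5
7 = 1×5 + 2
5 = 2×2 + 1
2 = 2×1 + 0  (stop)
So 59/26 = [2; 3, 1, 2, 2].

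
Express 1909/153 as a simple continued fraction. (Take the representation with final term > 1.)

1909 = 12·153 + 73
153 = 2·73 + 7
73 = 10·7 + 3
7 = 2·3 + 1
3 = 3·1 + 0  (stop)
So 1909/153 = [12; 2, 10, 2, 3].

[12; 2, 10, 2, 3]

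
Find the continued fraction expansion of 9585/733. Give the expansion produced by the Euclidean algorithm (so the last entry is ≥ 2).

[13; 13, 11, 5]

9585 = 13×733 + 56
733 = 13×56 + 5
56 = 11×5 + 1
5 = 5×1 + 0  (stop)
So 9585/733 = [13; 13, 11, 5].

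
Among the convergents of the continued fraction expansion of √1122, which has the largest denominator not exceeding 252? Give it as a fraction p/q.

√1122 = [33; 2, 66, …] (period length 2).
Convergents:
  p_0/q_0 = 33/1
  p_1/q_1 = 67/2
  p_2/q_2 = 4455/133
  p_3/q_3 = 8977/268
q_2 = 133 ≤ 252 < 268 = q_3, so the answer is 4455/133.

4455/133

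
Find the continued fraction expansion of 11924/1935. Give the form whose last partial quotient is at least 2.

11924 = 6*1935 + 314
1935 = 6*314 + 51
314 = 6*51 + 8
51 = 6*8 + 3
8 = 2*3 + 2
3 = 1*2 + 1
2 = 2*1 + 0  (stop)
So 11924/1935 = [6; 6, 6, 6, 2, 1, 2].

[6; 6, 6, 6, 2, 1, 2]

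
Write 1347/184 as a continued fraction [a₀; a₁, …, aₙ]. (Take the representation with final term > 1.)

[7; 3, 8, 2, 3]

1347 = 7×184 + 59
184 = 3×59 + 7
59 = 8×7 + 3
7 = 2×3 + 1
3 = 3×1 + 0  (stop)
So 1347/184 = [7; 3, 8, 2, 3].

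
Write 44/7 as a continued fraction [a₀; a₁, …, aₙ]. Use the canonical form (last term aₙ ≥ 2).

44 = 6×7 + 2
7 = 3×2 + 1
2 = 2×1 + 0  (stop)
So 44/7 = [6; 3, 2].

[6; 3, 2]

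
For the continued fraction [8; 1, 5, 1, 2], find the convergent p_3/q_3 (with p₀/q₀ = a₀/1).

Using pₖ = aₖpₖ₋₁ + pₖ₋₂, qₖ = aₖqₖ₋₁ + qₖ₋₂ (with p₋₁=1, p₋₂=0, q₋₁=0, q₋₂=1):
  k=0: a=8, p=8, q=1
  k=1: a=1, p=9, q=1
  k=2: a=5, p=53, q=6
  k=3: a=1, p=62, q=7

62/7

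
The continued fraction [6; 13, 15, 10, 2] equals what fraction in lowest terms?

Using pₖ = aₖpₖ₋₁ + pₖ₋₂ and qₖ = aₖqₖ₋₁ + qₖ₋₂:
  k=0: a=6, p=6, q=1
  k=1: a=13, p=79, q=13
  k=2: a=15, p=1191, q=196
  k=3: a=10, p=11989, q=1973
  k=4: a=2, p=25169, q=4142

25169/4142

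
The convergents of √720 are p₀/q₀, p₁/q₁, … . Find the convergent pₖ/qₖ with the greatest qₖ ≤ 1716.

√720 = [26; 1, 4, 1, 52, …] (period length 4).
Convergents:
  p_0/q_0 = 26/1
  p_1/q_1 = 27/1
  p_2/q_2 = 134/5
  p_3/q_3 = 161/6
  p_4/q_4 = 8506/317
  p_5/q_5 = 8667/323
  p_6/q_6 = 43174/1609
  p_7/q_7 = 51841/1932
q_6 = 1609 ≤ 1716 < 1932 = q_7, so the answer is 43174/1609.

43174/1609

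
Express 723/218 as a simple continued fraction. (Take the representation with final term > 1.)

[3; 3, 6, 3, 1, 2]

723 = 3×218 + 69
218 = 3×69 + 11
69 = 6×11 + 3
11 = 3×3 + 2
3 = 1×2 + 1
2 = 2×1 + 0  (stop)
So 723/218 = [3; 3, 6, 3, 1, 2].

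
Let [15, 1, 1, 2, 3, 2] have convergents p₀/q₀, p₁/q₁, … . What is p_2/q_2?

Using pₖ = aₖpₖ₋₁ + pₖ₋₂, qₖ = aₖqₖ₋₁ + qₖ₋₂ (with p₋₁=1, p₋₂=0, q₋₁=0, q₋₂=1):
  k=0: a=15, p=15, q=1
  k=1: a=1, p=16, q=1
  k=2: a=1, p=31, q=2

31/2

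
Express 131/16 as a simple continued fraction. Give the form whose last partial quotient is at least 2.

131 = 8·16 + 3
16 = 5·3 + 1
3 = 3·1 + 0  (stop)
So 131/16 = [8; 5, 3].

[8; 5, 3]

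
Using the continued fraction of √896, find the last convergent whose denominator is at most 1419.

26910/899

√896 = [29; 1, 13, 1, 58, …] (period length 4).
Convergents:
  p_0/q_0 = 29/1
  p_1/q_1 = 30/1
  p_2/q_2 = 419/14
  p_3/q_3 = 449/15
  p_4/q_4 = 26461/884
  p_5/q_5 = 26910/899
  p_6/q_6 = 376291/12571
q_5 = 899 ≤ 1419 < 12571 = q_6, so the answer is 26910/899.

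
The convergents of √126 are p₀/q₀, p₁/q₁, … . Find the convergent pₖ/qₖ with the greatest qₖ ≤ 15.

101/9

√126 = [11; 4, 2, 4, 22, …] (period length 4).
Convergents:
  p_0/q_0 = 11/1
  p_1/q_1 = 45/4
  p_2/q_2 = 101/9
  p_3/q_3 = 449/40
q_2 = 9 ≤ 15 < 40 = q_3, so the answer is 101/9.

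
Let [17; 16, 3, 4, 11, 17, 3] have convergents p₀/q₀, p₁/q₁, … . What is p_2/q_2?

836/49

Using pₖ = aₖpₖ₋₁ + pₖ₋₂, qₖ = aₖqₖ₋₁ + qₖ₋₂ (with p₋₁=1, p₋₂=0, q₋₁=0, q₋₂=1):
  k=0: a=17, p=17, q=1
  k=1: a=16, p=273, q=16
  k=2: a=3, p=836, q=49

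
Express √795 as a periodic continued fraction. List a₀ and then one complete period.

a₀ = ⌊√795⌋ = 28.
With m₀=0, d₀=1 and mₖ₊₁ = dₖaₖ − mₖ, dₖ₊₁ = (n − mₖ₊₁²)/dₖ, aₖ₊₁ = ⌊(a₀+mₖ₊₁)/dₖ₊₁⌋:
  k=1: m=28, d=11, a=5
  k=2: m=27, d=6, a=9
  k=3: m=27, d=11, a=5
  k=4: m=28, d=1, a=56
d=1 and a=2a₀=56 at k=4, so the next step gives (m, d) = (28, 11) again — its k=1 value — and the period has length 4.

[28; 5, 9, 5, 56]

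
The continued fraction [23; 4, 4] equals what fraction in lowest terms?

395/17

Fold from the inside: start with 4/1.
  4 + 1/4 = 17/4
  23 + 4/17 = 395/17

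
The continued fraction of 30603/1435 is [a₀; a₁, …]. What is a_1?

30603 = 21·1435 + 468   →  a_0 = 21
1435 = 3·468 + 31   →  a_1 = 3

3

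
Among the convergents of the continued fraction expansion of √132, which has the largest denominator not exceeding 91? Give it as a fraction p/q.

517/45

√132 = [11; 2, 22, …] (period length 2).
Convergents:
  p_0/q_0 = 11/1
  p_1/q_1 = 23/2
  p_2/q_2 = 517/45
  p_3/q_3 = 1057/92
q_2 = 45 ≤ 91 < 92 = q_3, so the answer is 517/45.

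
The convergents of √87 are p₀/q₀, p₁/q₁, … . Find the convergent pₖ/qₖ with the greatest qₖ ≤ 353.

√87 = [9; 3, 18, …] (period length 2).
Convergents:
  p_0/q_0 = 9/1
  p_1/q_1 = 28/3
  p_2/q_2 = 513/55
  p_3/q_3 = 1567/168
  p_4/q_4 = 28719/3079
q_3 = 168 ≤ 353 < 3079 = q_4, so the answer is 1567/168.

1567/168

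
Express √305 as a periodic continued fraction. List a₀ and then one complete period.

a₀ = ⌊√305⌋ = 17.
With m₀=0, d₀=1 and mₖ₊₁ = dₖaₖ − mₖ, dₖ₊₁ = (n − mₖ₊₁²)/dₖ, aₖ₊₁ = ⌊(a₀+mₖ₊₁)/dₖ₊₁⌋:
  k=1: m=17, d=16, a=2
  k=2: m=15, d=5, a=6
  k=3: m=15, d=16, a=2
  k=4: m=17, d=1, a=34
d=1 and a=2a₀=34 at k=4, so the next step gives (m, d) = (17, 16) again — its k=1 value — and the period has length 4.

[17; 2, 6, 2, 34]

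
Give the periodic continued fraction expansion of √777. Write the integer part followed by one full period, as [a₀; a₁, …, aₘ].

a₀ = ⌊√777⌋ = 27.
With m₀=0, d₀=1 and mₖ₊₁ = dₖaₖ − mₖ, dₖ₊₁ = (n − mₖ₊₁²)/dₖ, aₖ₊₁ = ⌊(a₀+mₖ₊₁)/dₖ₊₁⌋:
  k=1: m=27, d=48, a=1
  k=2: m=21, d=7, a=6
  k=3: m=21, d=48, a=1
  k=4: m=27, d=1, a=54
d=1 and a=2a₀=54 at k=4, so the next step gives (m, d) = (27, 48) again — its k=1 value — and the period has length 4.

[27; 1, 6, 1, 54]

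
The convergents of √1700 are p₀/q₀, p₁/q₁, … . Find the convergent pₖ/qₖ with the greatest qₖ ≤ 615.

√1700 = [41; 4, 3, 20, 3, 4, 82, …] (period length 6).
Convergents:
  p_0/q_0 = 41/1
  p_1/q_1 = 165/4
  p_2/q_2 = 536/13
  p_3/q_3 = 10885/264
  p_4/q_4 = 33191/805
q_3 = 264 ≤ 615 < 805 = q_4, so the answer is 10885/264.

10885/264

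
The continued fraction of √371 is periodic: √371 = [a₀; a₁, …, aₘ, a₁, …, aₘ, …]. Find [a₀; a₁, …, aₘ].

[19; 3, 1, 4, 1, 3, 38]

a₀ = ⌊√371⌋ = 19.
With m₀=0, d₀=1 and mₖ₊₁ = dₖaₖ − mₖ, dₖ₊₁ = (n − mₖ₊₁²)/dₖ, aₖ₊₁ = ⌊(a₀+mₖ₊₁)/dₖ₊₁⌋:
  k=1: m=19, d=10, a=3
  k=2: m=11, d=25, a=1
  k=3: m=14, d=7, a=4
  k=4: m=14, d=25, a=1
  k=5: m=11, d=10, a=3
  k=6: m=19, d=1, a=38
d=1 and a=2a₀=38 at k=6, so the next step gives (m, d) = (19, 10) again — its k=1 value — and the period has length 6.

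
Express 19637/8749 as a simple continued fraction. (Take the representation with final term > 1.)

19637 = 2*8749 + 2139
8749 = 4*2139 + 193
2139 = 11*193 + 16
193 = 12*16 + 1
16 = 16*1 + 0  (stop)
So 19637/8749 = [2; 4, 11, 12, 16].

[2; 4, 11, 12, 16]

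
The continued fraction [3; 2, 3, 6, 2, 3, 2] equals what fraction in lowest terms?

2584/753

Fold from the inside: start with 2/1.
  3 + 1/2 = 7/2
  2 + 2/7 = 16/7
  6 + 7/16 = 103/16
  3 + 16/103 = 325/103
  2 + 103/325 = 753/325
  3 + 325/753 = 2584/753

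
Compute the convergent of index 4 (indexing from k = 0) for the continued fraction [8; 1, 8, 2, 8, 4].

1432/161

Using pₖ = aₖpₖ₋₁ + pₖ₋₂, qₖ = aₖqₖ₋₁ + qₖ₋₂ (with p₋₁=1, p₋₂=0, q₋₁=0, q₋₂=1):
  k=0: a=8, p=8, q=1
  k=1: a=1, p=9, q=1
  k=2: a=8, p=80, q=9
  k=3: a=2, p=169, q=19
  k=4: a=8, p=1432, q=161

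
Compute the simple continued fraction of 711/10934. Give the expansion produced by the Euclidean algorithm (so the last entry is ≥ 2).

[0; 15, 2, 1, 1, 1, 4, 19]

711 = 0×10934 + 711
10934 = 15×711 + 269
711 = 2×269 + 173
269 = 1×173 + 96
173 = 1×96 + 77
96 = 1×77 + 19
77 = 4×19 + 1
19 = 19×1 + 0  (stop)
So 711/10934 = [0; 15, 2, 1, 1, 1, 4, 19].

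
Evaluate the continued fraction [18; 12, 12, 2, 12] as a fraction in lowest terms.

Using pₖ = aₖpₖ₋₁ + pₖ₋₂ and qₖ = aₖqₖ₋₁ + qₖ₋₂:
  k=0: a=18, p=18, q=1
  k=1: a=12, p=217, q=12
  k=2: a=12, p=2622, q=145
  k=3: a=2, p=5461, q=302
  k=4: a=12, p=68154, q=3769

68154/3769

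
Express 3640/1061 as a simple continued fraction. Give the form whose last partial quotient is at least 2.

[3; 2, 3, 9, 5, 3]

3640 = 3×1061 + 457
1061 = 2×457 + 147
457 = 3×147 + 16
147 = 9×16 + 3
16 = 5×3 + 1
3 = 3×1 + 0  (stop)
So 3640/1061 = [3; 2, 3, 9, 5, 3].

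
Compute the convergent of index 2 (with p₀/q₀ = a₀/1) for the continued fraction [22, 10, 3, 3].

685/31

Using pₖ = aₖpₖ₋₁ + pₖ₋₂, qₖ = aₖqₖ₋₁ + qₖ₋₂ (with p₋₁=1, p₋₂=0, q₋₁=0, q₋₂=1):
  k=0: a=22, p=22, q=1
  k=1: a=10, p=221, q=10
  k=2: a=3, p=685, q=31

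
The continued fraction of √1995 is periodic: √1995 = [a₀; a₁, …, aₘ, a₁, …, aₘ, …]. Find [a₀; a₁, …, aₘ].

a₀ = ⌊√1995⌋ = 44.

[44; 1, 1, 1, 88]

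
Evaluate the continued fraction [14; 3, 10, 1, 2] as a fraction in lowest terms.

1418/99

Fold from the inside: start with 2/1.
  1 + 1/2 = 3/2
  10 + 2/3 = 32/3
  3 + 3/32 = 99/32
  14 + 32/99 = 1418/99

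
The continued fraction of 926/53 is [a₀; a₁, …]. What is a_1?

2

926 = 17·53 + 25   →  a_0 = 17
53 = 2·25 + 3   →  a_1 = 2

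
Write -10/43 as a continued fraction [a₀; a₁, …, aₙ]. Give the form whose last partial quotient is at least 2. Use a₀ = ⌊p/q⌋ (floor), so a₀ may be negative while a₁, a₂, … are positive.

[-1; 1, 3, 3, 3]

-10 = -1×43 + 33
43 = 1×33 + 10
33 = 3×10 + 3
10 = 3×3 + 1
3 = 3×1 + 0  (stop)
So -10/43 = [-1; 1, 3, 3, 3].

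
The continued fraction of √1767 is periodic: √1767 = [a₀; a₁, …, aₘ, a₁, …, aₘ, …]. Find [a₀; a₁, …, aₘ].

a₀ = ⌊√1767⌋ = 42.
With m₀=0, d₀=1 and mₖ₊₁ = dₖaₖ − mₖ, dₖ₊₁ = (n − mₖ₊₁²)/dₖ, aₖ₊₁ = ⌊(a₀+mₖ₊₁)/dₖ₊₁⌋:
  k=1: m=42, d=3, a=28
  k=2: m=42, d=1, a=84
d=1 and a=2a₀=84 at k=2, so the next step gives (m, d) = (42, 3) again — its k=1 value — and the period has length 2.

[42; 28, 84]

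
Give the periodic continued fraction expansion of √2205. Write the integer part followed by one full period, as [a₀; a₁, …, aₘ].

[46; 1, 22, 2, 22, 1, 92]

a₀ = ⌊√2205⌋ = 46.
With m₀=0, d₀=1 and mₖ₊₁ = dₖaₖ − mₖ, dₖ₊₁ = (n − mₖ₊₁²)/dₖ, aₖ₊₁ = ⌊(a₀+mₖ₊₁)/dₖ₊₁⌋:
  k=1: m=46, d=89, a=1
  k=2: m=43, d=4, a=22
  k=3: m=45, d=45, a=2
  k=4: m=45, d=4, a=22
  k=5: m=43, d=89, a=1
  k=6: m=46, d=1, a=92
d=1 and a=2a₀=92 at k=6, so the next step gives (m, d) = (46, 89) again — its k=1 value — and the period has length 6.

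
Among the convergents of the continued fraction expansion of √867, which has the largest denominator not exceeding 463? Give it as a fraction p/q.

√867 = [29; 2, 4, 29, 4, 2, 58, …] (period length 6).
Convergents:
  p_0/q_0 = 29/1
  p_1/q_1 = 59/2
  p_2/q_2 = 265/9
  p_3/q_3 = 7744/263
  p_4/q_4 = 31241/1061
q_3 = 263 ≤ 463 < 1061 = q_4, so the answer is 7744/263.

7744/263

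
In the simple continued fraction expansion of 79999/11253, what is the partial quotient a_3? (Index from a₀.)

79999 = 7·11253 + 1228   →  a_0 = 7
11253 = 9·1228 + 201   →  a_1 = 9
1228 = 6·201 + 22   →  a_2 = 6
201 = 9·22 + 3   →  a_3 = 9

9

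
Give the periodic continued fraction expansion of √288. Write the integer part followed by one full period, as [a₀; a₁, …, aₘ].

[16; 1, 32]

a₀ = ⌊√288⌋ = 16.
With m₀=0, d₀=1 and mₖ₊₁ = dₖaₖ − mₖ, dₖ₊₁ = (n − mₖ₊₁²)/dₖ, aₖ₊₁ = ⌊(a₀+mₖ₊₁)/dₖ₊₁⌋:
  k=1: m=16, d=32, a=1
  k=2: m=16, d=1, a=32
d=1 and a=2a₀=32 at k=2, so the next step gives (m, d) = (16, 32) again — its k=1 value — and the period has length 2.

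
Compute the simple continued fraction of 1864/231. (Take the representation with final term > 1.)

1864 = 8×231 + 16
231 = 14×16 + 7
16 = 2×7 + 2
7 = 3×2 + 1
2 = 2×1 + 0  (stop)
So 1864/231 = [8; 14, 2, 3, 2].

[8; 14, 2, 3, 2]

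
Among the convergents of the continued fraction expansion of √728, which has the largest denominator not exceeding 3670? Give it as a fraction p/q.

78651/2915

√728 = [26; 1, 52, …] (period length 2).
Convergents:
  p_0/q_0 = 26/1
  p_1/q_1 = 27/1
  p_2/q_2 = 1430/53
  p_3/q_3 = 1457/54
  p_4/q_4 = 77194/2861
  p_5/q_5 = 78651/2915
  p_6/q_6 = 4167046/154441
q_5 = 2915 ≤ 3670 < 154441 = q_6, so the answer is 78651/2915.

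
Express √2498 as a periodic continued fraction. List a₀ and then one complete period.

[49; 1, 48, 1, 98]

a₀ = ⌊√2498⌋ = 49.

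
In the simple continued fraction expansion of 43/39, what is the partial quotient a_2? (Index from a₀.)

43 = 1·39 + 4   →  a_0 = 1
39 = 9·4 + 3   →  a_1 = 9
4 = 1·3 + 1   →  a_2 = 1

1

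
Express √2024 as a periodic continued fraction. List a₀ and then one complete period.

a₀ = ⌊√2024⌋ = 44.
With m₀=0, d₀=1 and mₖ₊₁ = dₖaₖ − mₖ, dₖ₊₁ = (n − mₖ₊₁²)/dₖ, aₖ₊₁ = ⌊(a₀+mₖ₊₁)/dₖ₊₁⌋:
  k=1: m=44, d=88, a=1
  k=2: m=44, d=1, a=88
d=1 and a=2a₀=88 at k=2, so the next step gives (m, d) = (44, 88) again — its k=1 value — and the period has length 2.

[44; 1, 88]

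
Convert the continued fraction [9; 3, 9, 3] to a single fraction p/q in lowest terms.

Fold from the inside: start with 3/1.
  9 + 1/3 = 28/3
  3 + 3/28 = 87/28
  9 + 28/87 = 811/87

811/87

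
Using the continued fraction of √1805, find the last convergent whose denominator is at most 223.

2889/68

√1805 = [42; 2, 16, 2, 84, …] (period length 4).
Convergents:
  p_0/q_0 = 42/1
  p_1/q_1 = 85/2
  p_2/q_2 = 1402/33
  p_3/q_3 = 2889/68
  p_4/q_4 = 244078/5745
q_3 = 68 ≤ 223 < 5745 = q_4, so the answer is 2889/68.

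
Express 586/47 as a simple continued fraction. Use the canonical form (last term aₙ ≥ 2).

[12; 2, 7, 3]

586 = 12×47 + 22
47 = 2×22 + 3
22 = 7×3 + 1
3 = 3×1 + 0  (stop)
So 586/47 = [12; 2, 7, 3].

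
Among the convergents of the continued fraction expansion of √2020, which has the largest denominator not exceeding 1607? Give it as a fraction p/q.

71956/1601

√2020 = [44; 1, 16, 1, 88, …] (period length 4).
Convergents:
  p_0/q_0 = 44/1
  p_1/q_1 = 45/1
  p_2/q_2 = 764/17
  p_3/q_3 = 809/18
  p_4/q_4 = 71956/1601
  p_5/q_5 = 72765/1619
q_4 = 1601 ≤ 1607 < 1619 = q_5, so the answer is 71956/1601.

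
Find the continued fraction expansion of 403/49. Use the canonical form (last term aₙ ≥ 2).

[8; 4, 2, 5]

403 = 8×49 + 11
49 = 4×11 + 5
11 = 2×5 + 1
5 = 5×1 + 0  (stop)
So 403/49 = [8; 4, 2, 5].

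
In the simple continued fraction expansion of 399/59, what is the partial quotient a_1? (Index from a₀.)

399 = 6·59 + 45   →  a_0 = 6
59 = 1·45 + 14   →  a_1 = 1

1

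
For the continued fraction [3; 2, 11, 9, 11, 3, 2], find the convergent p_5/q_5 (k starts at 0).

Using pₖ = aₖpₖ₋₁ + pₖ₋₂, qₖ = aₖqₖ₋₁ + qₖ₋₂ (with p₋₁=1, p₋₂=0, q₋₁=0, q₋₂=1):
  k=0: a=3, p=3, q=1
  k=1: a=2, p=7, q=2
  k=2: a=11, p=80, q=23
  k=3: a=9, p=727, q=209
  k=4: a=11, p=8077, q=2322
  k=5: a=3, p=24958, q=7175

24958/7175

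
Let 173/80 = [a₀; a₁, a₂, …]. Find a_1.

6

173 = 2·80 + 13   →  a_0 = 2
80 = 6·13 + 2   →  a_1 = 6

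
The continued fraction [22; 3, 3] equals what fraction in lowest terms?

223/10

Using pₖ = aₖpₖ₋₁ + pₖ₋₂ and qₖ = aₖqₖ₋₁ + qₖ₋₂:
  k=0: a=22, p=22, q=1
  k=1: a=3, p=67, q=3
  k=2: a=3, p=223, q=10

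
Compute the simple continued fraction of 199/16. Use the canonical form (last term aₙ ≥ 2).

[12; 2, 3, 2]

199 = 12*16 + 7
16 = 2*7 + 2
7 = 3*2 + 1
2 = 2*1 + 0  (stop)
So 199/16 = [12; 2, 3, 2].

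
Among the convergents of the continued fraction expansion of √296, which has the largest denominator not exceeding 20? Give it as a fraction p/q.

86/5

√296 = [17; 4, 1, 7, 1, 4, 34, …] (period length 6).
Convergents:
  p_0/q_0 = 17/1
  p_1/q_1 = 69/4
  p_2/q_2 = 86/5
  p_3/q_3 = 671/39
q_2 = 5 ≤ 20 < 39 = q_3, so the answer is 86/5.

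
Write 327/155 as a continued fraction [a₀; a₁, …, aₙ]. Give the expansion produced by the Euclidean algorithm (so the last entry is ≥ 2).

[2; 9, 8, 2]

327 = 2*155 + 17
155 = 9*17 + 2
17 = 8*2 + 1
2 = 2*1 + 0  (stop)
So 327/155 = [2; 9, 8, 2].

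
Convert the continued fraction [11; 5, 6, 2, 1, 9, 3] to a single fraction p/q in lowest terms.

32966/2945

Using pₖ = aₖpₖ₋₁ + pₖ₋₂ and qₖ = aₖqₖ₋₁ + qₖ₋₂:
  k=0: a=11, p=11, q=1
  k=1: a=5, p=56, q=5
  k=2: a=6, p=347, q=31
  k=3: a=2, p=750, q=67
  k=4: a=1, p=1097, q=98
  k=5: a=9, p=10623, q=949
  k=6: a=3, p=32966, q=2945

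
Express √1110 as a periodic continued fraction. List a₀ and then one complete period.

a₀ = ⌊√1110⌋ = 33.

[33; 3, 6, 3, 66]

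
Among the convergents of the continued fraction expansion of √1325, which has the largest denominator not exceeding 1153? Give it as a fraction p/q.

26536/729

√1325 = [36; 2, 2, 72, …] (period length 3).
Convergents:
  p_0/q_0 = 36/1
  p_1/q_1 = 73/2
  p_2/q_2 = 182/5
  p_3/q_3 = 13177/362
  p_4/q_4 = 26536/729
  p_5/q_5 = 66249/1820
q_4 = 729 ≤ 1153 < 1820 = q_5, so the answer is 26536/729.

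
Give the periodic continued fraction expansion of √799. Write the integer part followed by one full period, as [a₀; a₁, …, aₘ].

a₀ = ⌊√799⌋ = 28.
With m₀=0, d₀=1 and mₖ₊₁ = dₖaₖ − mₖ, dₖ₊₁ = (n − mₖ₊₁²)/dₖ, aₖ₊₁ = ⌊(a₀+mₖ₊₁)/dₖ₊₁⌋:
  k=1: m=28, d=15, a=3
  k=2: m=17, d=34, a=1
  k=3: m=17, d=15, a=3
  k=4: m=28, d=1, a=56
d=1 and a=2a₀=56 at k=4, so the next step gives (m, d) = (28, 15) again — its k=1 value — and the period has length 4.

[28; 3, 1, 3, 56]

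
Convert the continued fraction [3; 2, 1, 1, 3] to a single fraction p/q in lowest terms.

61/18

Fold from the inside: start with 3/1.
  1 + 1/3 = 4/3
  1 + 3/4 = 7/4
  2 + 4/7 = 18/7
  3 + 7/18 = 61/18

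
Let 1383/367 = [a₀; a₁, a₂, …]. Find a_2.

1383 = 3·367 + 282   →  a_0 = 3
367 = 1·282 + 85   →  a_1 = 1
282 = 3·85 + 27   →  a_2 = 3

3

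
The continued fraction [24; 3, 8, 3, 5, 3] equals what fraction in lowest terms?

32176/1323

Using pₖ = aₖpₖ₋₁ + pₖ₋₂ and qₖ = aₖqₖ₋₁ + qₖ₋₂:
  k=0: a=24, p=24, q=1
  k=1: a=3, p=73, q=3
  k=2: a=8, p=608, q=25
  k=3: a=3, p=1897, q=78
  k=4: a=5, p=10093, q=415
  k=5: a=3, p=32176, q=1323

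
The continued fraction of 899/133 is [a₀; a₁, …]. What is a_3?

899 = 6·133 + 101   →  a_0 = 6
133 = 1·101 + 32   →  a_1 = 1
101 = 3·32 + 5   →  a_2 = 3
32 = 6·5 + 2   →  a_3 = 6

6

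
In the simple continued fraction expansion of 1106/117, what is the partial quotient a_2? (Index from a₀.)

1106 = 9·117 + 53   →  a_0 = 9
117 = 2·53 + 11   →  a_1 = 2
53 = 4·11 + 9   →  a_2 = 4

4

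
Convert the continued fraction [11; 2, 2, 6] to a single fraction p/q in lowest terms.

Fold from the inside: start with 6/1.
  2 + 1/6 = 13/6
  2 + 6/13 = 32/13
  11 + 13/32 = 365/32

365/32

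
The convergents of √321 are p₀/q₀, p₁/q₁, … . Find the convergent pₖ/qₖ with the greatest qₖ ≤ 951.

7722/431

√321 = [17; 1, 10, 1, 34, …] (period length 4).
Convergents:
  p_0/q_0 = 17/1
  p_1/q_1 = 18/1
  p_2/q_2 = 197/11
  p_3/q_3 = 215/12
  p_4/q_4 = 7507/419
  p_5/q_5 = 7722/431
  p_6/q_6 = 84727/4729
q_5 = 431 ≤ 951 < 4729 = q_6, so the answer is 7722/431.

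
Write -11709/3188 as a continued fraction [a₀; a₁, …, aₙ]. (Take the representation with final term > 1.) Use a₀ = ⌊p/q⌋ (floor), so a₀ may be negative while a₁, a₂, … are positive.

[-4; 3, 17, 1, 2, 9, 2]

-11709 = -4·3188 + 1043
3188 = 3·1043 + 59
1043 = 17·59 + 40
59 = 1·40 + 19
40 = 2·19 + 2
19 = 9·2 + 1
2 = 2·1 + 0  (stop)
So -11709/3188 = [-4; 3, 17, 1, 2, 9, 2].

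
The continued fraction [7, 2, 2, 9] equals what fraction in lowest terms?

Using pₖ = aₖpₖ₋₁ + pₖ₋₂ and qₖ = aₖqₖ₋₁ + qₖ₋₂:
  k=0: a=7, p=7, q=1
  k=1: a=2, p=15, q=2
  k=2: a=2, p=37, q=5
  k=3: a=9, p=348, q=47

348/47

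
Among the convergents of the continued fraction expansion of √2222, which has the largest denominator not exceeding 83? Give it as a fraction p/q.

1367/29

√2222 = [47; 7, 4, 7, 94, …] (period length 4).
Convergents:
  p_0/q_0 = 47/1
  p_1/q_1 = 330/7
  p_2/q_2 = 1367/29
  p_3/q_3 = 9899/210
q_2 = 29 ≤ 83 < 210 = q_3, so the answer is 1367/29.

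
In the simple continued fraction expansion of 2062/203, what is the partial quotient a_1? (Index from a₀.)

2062 = 10·203 + 32   →  a_0 = 10
203 = 6·32 + 11   →  a_1 = 6

6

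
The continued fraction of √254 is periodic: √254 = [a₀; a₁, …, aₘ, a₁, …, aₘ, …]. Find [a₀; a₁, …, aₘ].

[15; 1, 14, 1, 30]

a₀ = ⌊√254⌋ = 15.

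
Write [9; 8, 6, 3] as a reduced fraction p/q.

1414/155

Using pₖ = aₖpₖ₋₁ + pₖ₋₂ and qₖ = aₖqₖ₋₁ + qₖ₋₂:
  k=0: a=9, p=9, q=1
  k=1: a=8, p=73, q=8
  k=2: a=6, p=447, q=49
  k=3: a=3, p=1414, q=155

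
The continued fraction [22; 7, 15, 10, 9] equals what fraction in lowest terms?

214972/9709

Fold from the inside: start with 9/1.
  10 + 1/9 = 91/9
  15 + 9/91 = 1374/91
  7 + 91/1374 = 9709/1374
  22 + 1374/9709 = 214972/9709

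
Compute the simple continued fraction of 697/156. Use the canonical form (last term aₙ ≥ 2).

697 = 4·156 + 73
156 = 2·73 + 10
73 = 7·10 + 3
10 = 3·3 + 1
3 = 3·1 + 0  (stop)
So 697/156 = [4; 2, 7, 3, 3].

[4; 2, 7, 3, 3]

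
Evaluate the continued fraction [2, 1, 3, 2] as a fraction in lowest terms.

Using pₖ = aₖpₖ₋₁ + pₖ₋₂ and qₖ = aₖqₖ₋₁ + qₖ₋₂:
  k=0: a=2, p=2, q=1
  k=1: a=1, p=3, q=1
  k=2: a=3, p=11, q=4
  k=3: a=2, p=25, q=9

25/9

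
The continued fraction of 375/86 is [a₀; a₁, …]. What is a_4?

2

375 = 4·86 + 31   →  a_0 = 4
86 = 2·31 + 24   →  a_1 = 2
31 = 1·24 + 7   →  a_2 = 1
24 = 3·7 + 3   →  a_3 = 3
7 = 2·3 + 1   →  a_4 = 2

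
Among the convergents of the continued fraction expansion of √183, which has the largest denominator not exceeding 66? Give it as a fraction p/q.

487/36

√183 = [13; 1, 1, 8, 1, 1, 26, …] (period length 6).
Convergents:
  p_0/q_0 = 13/1
  p_1/q_1 = 14/1
  p_2/q_2 = 27/2
  p_3/q_3 = 230/17
  p_4/q_4 = 257/19
  p_5/q_5 = 487/36
  p_6/q_6 = 12919/955
q_5 = 36 ≤ 66 < 955 = q_6, so the answer is 487/36.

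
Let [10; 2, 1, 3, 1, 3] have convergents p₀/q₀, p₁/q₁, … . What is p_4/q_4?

145/14

Using pₖ = aₖpₖ₋₁ + pₖ₋₂, qₖ = aₖqₖ₋₁ + qₖ₋₂ (with p₋₁=1, p₋₂=0, q₋₁=0, q₋₂=1):
  k=0: a=10, p=10, q=1
  k=1: a=2, p=21, q=2
  k=2: a=1, p=31, q=3
  k=3: a=3, p=114, q=11
  k=4: a=1, p=145, q=14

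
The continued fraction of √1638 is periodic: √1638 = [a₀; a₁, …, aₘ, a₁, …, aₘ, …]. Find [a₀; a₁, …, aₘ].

[40; 2, 8, 2, 80]

a₀ = ⌊√1638⌋ = 40.
With m₀=0, d₀=1 and mₖ₊₁ = dₖaₖ − mₖ, dₖ₊₁ = (n − mₖ₊₁²)/dₖ, aₖ₊₁ = ⌊(a₀+mₖ₊₁)/dₖ₊₁⌋:
  k=1: m=40, d=38, a=2
  k=2: m=36, d=9, a=8
  k=3: m=36, d=38, a=2
  k=4: m=40, d=1, a=80
d=1 and a=2a₀=80 at k=4, so the next step gives (m, d) = (40, 38) again — its k=1 value — and the period has length 4.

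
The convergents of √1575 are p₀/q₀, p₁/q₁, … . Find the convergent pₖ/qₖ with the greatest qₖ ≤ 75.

√1575 = [39; 1, 2, 5, 2, 1, 78, …] (period length 6).
Convergents:
  p_0/q_0 = 39/1
  p_1/q_1 = 40/1
  p_2/q_2 = 119/3
  p_3/q_3 = 635/16
  p_4/q_4 = 1389/35
  p_5/q_5 = 2024/51
  p_6/q_6 = 159261/4013
q_5 = 51 ≤ 75 < 4013 = q_6, so the answer is 2024/51.

2024/51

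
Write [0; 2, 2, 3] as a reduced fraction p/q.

Using pₖ = aₖpₖ₋₁ + pₖ₋₂ and qₖ = aₖqₖ₋₁ + qₖ₋₂:
  k=0: a=0, p=0, q=1
  k=1: a=2, p=1, q=2
  k=2: a=2, p=2, q=5
  k=3: a=3, p=7, q=17

7/17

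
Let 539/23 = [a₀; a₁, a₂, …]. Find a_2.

3

539 = 23·23 + 10   →  a_0 = 23
23 = 2·10 + 3   →  a_1 = 2
10 = 3·3 + 1   →  a_2 = 3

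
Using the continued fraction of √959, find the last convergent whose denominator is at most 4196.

√959 = [30; 1, 29, 1, 60, …] (period length 4).
Convergents:
  p_0/q_0 = 30/1
  p_1/q_1 = 31/1
  p_2/q_2 = 929/30
  p_3/q_3 = 960/31
  p_4/q_4 = 58529/1890
  p_5/q_5 = 59489/1921
  p_6/q_6 = 1783710/57599
q_5 = 1921 ≤ 4196 < 57599 = q_6, so the answer is 59489/1921.

59489/1921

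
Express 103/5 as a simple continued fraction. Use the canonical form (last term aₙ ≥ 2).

[20; 1, 1, 2]

103 = 20*5 + 3
5 = 1*3 + 2
3 = 1*2 + 1
2 = 2*1 + 0  (stop)
So 103/5 = [20; 1, 1, 2].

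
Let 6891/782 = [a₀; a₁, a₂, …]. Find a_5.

1

6891 = 8·782 + 635   →  a_0 = 8
782 = 1·635 + 147   →  a_1 = 1
635 = 4·147 + 47   →  a_2 = 4
147 = 3·47 + 6   →  a_3 = 3
47 = 7·6 + 5   →  a_4 = 7
6 = 1·5 + 1   →  a_5 = 1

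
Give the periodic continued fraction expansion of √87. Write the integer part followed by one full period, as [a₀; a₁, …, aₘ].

[9; 3, 18]

a₀ = ⌊√87⌋ = 9.
With m₀=0, d₀=1 and mₖ₊₁ = dₖaₖ − mₖ, dₖ₊₁ = (n − mₖ₊₁²)/dₖ, aₖ₊₁ = ⌊(a₀+mₖ₊₁)/dₖ₊₁⌋:
  k=1: m=9, d=6, a=3
  k=2: m=9, d=1, a=18
d=1 and a=2a₀=18 at k=2, so the next step gives (m, d) = (9, 6) again — its k=1 value — and the period has length 2.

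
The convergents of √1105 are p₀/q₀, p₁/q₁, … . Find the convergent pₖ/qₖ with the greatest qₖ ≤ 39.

√1105 = [33; 4, 7, 7, 4, 66, …] (period length 5).
Convergents:
  p_0/q_0 = 33/1
  p_1/q_1 = 133/4
  p_2/q_2 = 964/29
  p_3/q_3 = 6881/207
q_2 = 29 ≤ 39 < 207 = q_3, so the answer is 964/29.

964/29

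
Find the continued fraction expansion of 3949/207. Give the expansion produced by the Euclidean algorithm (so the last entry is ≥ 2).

[19; 12, 1, 15]

3949 = 19×207 + 16
207 = 12×16 + 15
16 = 1×15 + 1
15 = 15×1 + 0  (stop)
So 3949/207 = [19; 12, 1, 15].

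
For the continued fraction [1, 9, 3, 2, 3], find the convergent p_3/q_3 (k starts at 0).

Using pₖ = aₖpₖ₋₁ + pₖ₋₂, qₖ = aₖqₖ₋₁ + qₖ₋₂ (with p₋₁=1, p₋₂=0, q₋₁=0, q₋₂=1):
  k=0: a=1, p=1, q=1
  k=1: a=9, p=10, q=9
  k=2: a=3, p=31, q=28
  k=3: a=2, p=72, q=65

72/65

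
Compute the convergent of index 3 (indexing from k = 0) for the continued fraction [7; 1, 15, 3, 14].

389/49

Using pₖ = aₖpₖ₋₁ + pₖ₋₂, qₖ = aₖqₖ₋₁ + qₖ₋₂ (with p₋₁=1, p₋₂=0, q₋₁=0, q₋₂=1):
  k=0: a=7, p=7, q=1
  k=1: a=1, p=8, q=1
  k=2: a=15, p=127, q=16
  k=3: a=3, p=389, q=49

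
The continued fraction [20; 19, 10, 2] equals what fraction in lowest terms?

Using pₖ = aₖpₖ₋₁ + pₖ₋₂ and qₖ = aₖqₖ₋₁ + qₖ₋₂:
  k=0: a=20, p=20, q=1
  k=1: a=19, p=381, q=19
  k=2: a=10, p=3830, q=191
  k=3: a=2, p=8041, q=401

8041/401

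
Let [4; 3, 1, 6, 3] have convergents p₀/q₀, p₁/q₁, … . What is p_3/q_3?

115/27

Using pₖ = aₖpₖ₋₁ + pₖ₋₂, qₖ = aₖqₖ₋₁ + qₖ₋₂ (with p₋₁=1, p₋₂=0, q₋₁=0, q₋₂=1):
  k=0: a=4, p=4, q=1
  k=1: a=3, p=13, q=3
  k=2: a=1, p=17, q=4
  k=3: a=6, p=115, q=27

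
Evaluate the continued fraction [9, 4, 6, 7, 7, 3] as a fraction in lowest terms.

Fold from the inside: start with 3/1.
  7 + 1/3 = 22/3
  7 + 3/22 = 157/22
  6 + 22/157 = 964/157
  4 + 157/964 = 4013/964
  9 + 964/4013 = 37081/4013

37081/4013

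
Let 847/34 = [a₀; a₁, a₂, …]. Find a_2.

847 = 24·34 + 31   →  a_0 = 24
34 = 1·31 + 3   →  a_1 = 1
31 = 10·3 + 1   →  a_2 = 10

10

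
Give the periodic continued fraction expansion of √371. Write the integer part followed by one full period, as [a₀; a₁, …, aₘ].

a₀ = ⌊√371⌋ = 19.

[19; 3, 1, 4, 1, 3, 38]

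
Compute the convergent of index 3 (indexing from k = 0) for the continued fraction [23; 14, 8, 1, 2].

2930/127

Using pₖ = aₖpₖ₋₁ + pₖ₋₂, qₖ = aₖqₖ₋₁ + qₖ₋₂ (with p₋₁=1, p₋₂=0, q₋₁=0, q₋₂=1):
  k=0: a=23, p=23, q=1
  k=1: a=14, p=323, q=14
  k=2: a=8, p=2607, q=113
  k=3: a=1, p=2930, q=127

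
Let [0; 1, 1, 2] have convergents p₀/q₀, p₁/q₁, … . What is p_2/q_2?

1/2

Using pₖ = aₖpₖ₋₁ + pₖ₋₂, qₖ = aₖqₖ₋₁ + qₖ₋₂ (with p₋₁=1, p₋₂=0, q₋₁=0, q₋₂=1):
  k=0: a=0, p=0, q=1
  k=1: a=1, p=1, q=1
  k=2: a=1, p=1, q=2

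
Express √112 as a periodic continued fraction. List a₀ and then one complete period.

a₀ = ⌊√112⌋ = 10.
With m₀=0, d₀=1 and mₖ₊₁ = dₖaₖ − mₖ, dₖ₊₁ = (n − mₖ₊₁²)/dₖ, aₖ₊₁ = ⌊(a₀+mₖ₊₁)/dₖ₊₁⌋:
  k=1: m=10, d=12, a=1
  k=2: m=2, d=9, a=1
  k=3: m=7, d=7, a=2
  k=4: m=7, d=9, a=1
  k=5: m=2, d=12, a=1
  k=6: m=10, d=1, a=20
d=1 and a=2a₀=20 at k=6, so the next step gives (m, d) = (10, 12) again — its k=1 value — and the period has length 6.

[10; 1, 1, 2, 1, 1, 20]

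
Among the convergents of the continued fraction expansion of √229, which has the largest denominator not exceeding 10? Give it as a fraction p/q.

121/8

√229 = [15; 7, 1, 1, 7, 30, …] (period length 5).
Convergents:
  p_0/q_0 = 15/1
  p_1/q_1 = 106/7
  p_2/q_2 = 121/8
  p_3/q_3 = 227/15
q_2 = 8 ≤ 10 < 15 = q_3, so the answer is 121/8.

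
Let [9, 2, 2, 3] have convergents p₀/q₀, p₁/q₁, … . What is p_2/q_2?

47/5

Using pₖ = aₖpₖ₋₁ + pₖ₋₂, qₖ = aₖqₖ₋₁ + qₖ₋₂ (with p₋₁=1, p₋₂=0, q₋₁=0, q₋₂=1):
  k=0: a=9, p=9, q=1
  k=1: a=2, p=19, q=2
  k=2: a=2, p=47, q=5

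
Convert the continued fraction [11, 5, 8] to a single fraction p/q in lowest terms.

459/41

Using pₖ = aₖpₖ₋₁ + pₖ₋₂ and qₖ = aₖqₖ₋₁ + qₖ₋₂:
  k=0: a=11, p=11, q=1
  k=1: a=5, p=56, q=5
  k=2: a=8, p=459, q=41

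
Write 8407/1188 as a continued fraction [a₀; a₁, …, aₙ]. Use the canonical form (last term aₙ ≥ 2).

8407 = 7×1188 + 91
1188 = 13×91 + 5
91 = 18×5 + 1
5 = 5×1 + 0  (stop)
So 8407/1188 = [7; 13, 18, 5].

[7; 13, 18, 5]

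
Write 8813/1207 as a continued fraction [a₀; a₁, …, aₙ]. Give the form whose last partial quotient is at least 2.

8813 = 7×1207 + 364
1207 = 3×364 + 115
364 = 3×115 + 19
115 = 6×19 + 1
19 = 19×1 + 0  (stop)
So 8813/1207 = [7; 3, 3, 6, 19].

[7; 3, 3, 6, 19]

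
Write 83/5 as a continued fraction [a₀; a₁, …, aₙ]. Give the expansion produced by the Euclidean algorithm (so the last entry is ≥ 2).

[16; 1, 1, 2]

83 = 16·5 + 3
5 = 1·3 + 2
3 = 1·2 + 1
2 = 2·1 + 0  (stop)
So 83/5 = [16; 1, 1, 2].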